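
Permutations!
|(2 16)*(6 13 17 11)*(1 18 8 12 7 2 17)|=|(1 18 8 12 7 2 16 17 11 6 13)|=11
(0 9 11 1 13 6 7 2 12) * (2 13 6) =[9, 6, 12, 3, 4, 5, 7, 13, 8, 11, 10, 1, 0, 2] =(0 9 11 1 6 7 13 2 12)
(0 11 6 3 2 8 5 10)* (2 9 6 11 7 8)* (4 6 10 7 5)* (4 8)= [5, 1, 2, 9, 6, 7, 3, 4, 8, 10, 0, 11]= (11)(0 5 7 4 6 3 9 10)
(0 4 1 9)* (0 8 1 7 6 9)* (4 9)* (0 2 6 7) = (0 9 8 1 2 6 4) = [9, 2, 6, 3, 0, 5, 4, 7, 1, 8]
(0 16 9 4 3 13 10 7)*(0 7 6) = (0 16 9 4 3 13 10 6) = [16, 1, 2, 13, 3, 5, 0, 7, 8, 4, 6, 11, 12, 10, 14, 15, 9]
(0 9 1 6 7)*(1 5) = (0 9 5 1 6 7) = [9, 6, 2, 3, 4, 1, 7, 0, 8, 5]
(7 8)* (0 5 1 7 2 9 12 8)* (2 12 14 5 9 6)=[9, 7, 6, 3, 4, 1, 2, 0, 12, 14, 10, 11, 8, 13, 5]=(0 9 14 5 1 7)(2 6)(8 12)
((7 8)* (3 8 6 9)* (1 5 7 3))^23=(1 6 5 9 7)(3 8)=[0, 6, 2, 8, 4, 9, 5, 1, 3, 7]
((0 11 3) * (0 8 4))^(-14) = (0 11 3 8 4) = [11, 1, 2, 8, 0, 5, 6, 7, 4, 9, 10, 3]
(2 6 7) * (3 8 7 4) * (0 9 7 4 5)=(0 9 7 2 6 5)(3 8 4)=[9, 1, 6, 8, 3, 0, 5, 2, 4, 7]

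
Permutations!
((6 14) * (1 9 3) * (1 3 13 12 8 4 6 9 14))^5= (1 8 9 6 12 14 4 13)= [0, 8, 2, 3, 13, 5, 12, 7, 9, 6, 10, 11, 14, 1, 4]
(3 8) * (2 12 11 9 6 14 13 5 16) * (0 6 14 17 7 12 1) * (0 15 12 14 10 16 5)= (0 6 17 7 14 13)(1 15 12 11 9 10 16 2)(3 8)= [6, 15, 1, 8, 4, 5, 17, 14, 3, 10, 16, 9, 11, 0, 13, 12, 2, 7]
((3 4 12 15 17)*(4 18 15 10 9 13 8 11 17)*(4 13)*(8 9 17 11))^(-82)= (3 17 10 12 4 9 13 15 18)= [0, 1, 2, 17, 9, 5, 6, 7, 8, 13, 12, 11, 4, 15, 14, 18, 16, 10, 3]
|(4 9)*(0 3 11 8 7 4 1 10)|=|(0 3 11 8 7 4 9 1 10)|=9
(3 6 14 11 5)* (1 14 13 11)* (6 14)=(1 6 13 11 5 3 14)=[0, 6, 2, 14, 4, 3, 13, 7, 8, 9, 10, 5, 12, 11, 1]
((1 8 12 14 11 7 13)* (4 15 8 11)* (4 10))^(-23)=[0, 11, 2, 3, 15, 5, 6, 13, 12, 9, 4, 7, 14, 1, 10, 8]=(1 11 7 13)(4 15 8 12 14 10)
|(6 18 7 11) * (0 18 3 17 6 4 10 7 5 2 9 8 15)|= |(0 18 5 2 9 8 15)(3 17 6)(4 10 7 11)|= 84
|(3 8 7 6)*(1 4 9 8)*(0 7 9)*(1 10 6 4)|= 6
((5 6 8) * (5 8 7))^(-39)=(8)=[0, 1, 2, 3, 4, 5, 6, 7, 8]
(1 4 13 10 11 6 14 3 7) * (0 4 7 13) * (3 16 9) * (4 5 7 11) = (0 5 7 1 11 6 14 16 9 3 13 10 4) = [5, 11, 2, 13, 0, 7, 14, 1, 8, 3, 4, 6, 12, 10, 16, 15, 9]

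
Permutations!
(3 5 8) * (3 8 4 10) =(3 5 4 10) =[0, 1, 2, 5, 10, 4, 6, 7, 8, 9, 3]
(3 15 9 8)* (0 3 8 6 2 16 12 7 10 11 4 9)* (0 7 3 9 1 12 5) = [9, 12, 16, 15, 1, 0, 2, 10, 8, 6, 11, 4, 3, 13, 14, 7, 5] = (0 9 6 2 16 5)(1 12 3 15 7 10 11 4)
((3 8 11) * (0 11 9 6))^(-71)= [11, 1, 2, 8, 4, 5, 0, 7, 9, 6, 10, 3]= (0 11 3 8 9 6)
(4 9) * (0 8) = (0 8)(4 9) = [8, 1, 2, 3, 9, 5, 6, 7, 0, 4]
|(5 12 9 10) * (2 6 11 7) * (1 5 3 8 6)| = |(1 5 12 9 10 3 8 6 11 7 2)| = 11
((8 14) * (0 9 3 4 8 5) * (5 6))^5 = [14, 1, 2, 5, 0, 8, 4, 7, 9, 6, 10, 11, 12, 13, 3] = (0 14 3 5 8 9 6 4)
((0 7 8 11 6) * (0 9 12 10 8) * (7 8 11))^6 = (6 9 12 10 11) = [0, 1, 2, 3, 4, 5, 9, 7, 8, 12, 11, 6, 10]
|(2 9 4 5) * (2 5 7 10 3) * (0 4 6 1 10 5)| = 12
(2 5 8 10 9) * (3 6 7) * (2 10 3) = (2 5 8 3 6 7)(9 10) = [0, 1, 5, 6, 4, 8, 7, 2, 3, 10, 9]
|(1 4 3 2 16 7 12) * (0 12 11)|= 9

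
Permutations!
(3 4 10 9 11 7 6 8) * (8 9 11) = (3 4 10 11 7 6 9 8) = [0, 1, 2, 4, 10, 5, 9, 6, 3, 8, 11, 7]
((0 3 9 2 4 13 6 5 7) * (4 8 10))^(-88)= (13)= [0, 1, 2, 3, 4, 5, 6, 7, 8, 9, 10, 11, 12, 13]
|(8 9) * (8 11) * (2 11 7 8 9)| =5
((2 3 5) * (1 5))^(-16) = (5) = [0, 1, 2, 3, 4, 5]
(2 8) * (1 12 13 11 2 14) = (1 12 13 11 2 8 14) = [0, 12, 8, 3, 4, 5, 6, 7, 14, 9, 10, 2, 13, 11, 1]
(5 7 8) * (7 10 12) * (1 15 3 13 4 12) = (1 15 3 13 4 12 7 8 5 10) = [0, 15, 2, 13, 12, 10, 6, 8, 5, 9, 1, 11, 7, 4, 14, 3]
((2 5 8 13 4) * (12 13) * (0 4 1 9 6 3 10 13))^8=[2, 6, 8, 13, 5, 12, 10, 7, 0, 3, 1, 11, 4, 9]=(0 2 8)(1 6 10)(3 13 9)(4 5 12)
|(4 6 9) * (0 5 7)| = |(0 5 7)(4 6 9)| = 3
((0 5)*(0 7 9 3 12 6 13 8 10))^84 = [3, 1, 2, 8, 4, 12, 0, 6, 7, 13, 9, 11, 10, 5] = (0 3 8 7 6)(5 12 10 9 13)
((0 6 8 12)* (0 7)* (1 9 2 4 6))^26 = (0 7 12 8 6 4 2 9 1) = [7, 0, 9, 3, 2, 5, 4, 12, 6, 1, 10, 11, 8]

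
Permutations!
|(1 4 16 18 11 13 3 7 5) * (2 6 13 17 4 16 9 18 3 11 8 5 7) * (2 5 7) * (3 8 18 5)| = |(18)(1 16 8 7 2 6 13 11 17 4 9 5)| = 12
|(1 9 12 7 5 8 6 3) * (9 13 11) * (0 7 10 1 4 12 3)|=|(0 7 5 8 6)(1 13 11 9 3 4 12 10)|=40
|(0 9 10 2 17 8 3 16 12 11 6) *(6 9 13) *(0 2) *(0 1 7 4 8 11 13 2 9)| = |(0 2 17 11)(1 7 4 8 3 16 12 13 6 9 10)| = 44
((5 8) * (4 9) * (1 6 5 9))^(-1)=[0, 4, 2, 3, 9, 6, 1, 7, 5, 8]=(1 4 9 8 5 6)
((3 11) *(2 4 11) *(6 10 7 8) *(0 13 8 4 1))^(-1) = (0 1 2 3 11 4 7 10 6 8 13) = [1, 2, 3, 11, 7, 5, 8, 10, 13, 9, 6, 4, 12, 0]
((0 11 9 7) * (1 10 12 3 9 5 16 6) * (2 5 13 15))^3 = (0 15 16 10 9 11 2 6 12 7 13 5 1 3) = [15, 3, 6, 0, 4, 1, 12, 13, 8, 11, 9, 2, 7, 5, 14, 16, 10]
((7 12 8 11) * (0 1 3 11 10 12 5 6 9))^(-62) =(0 3 7 6)(1 11 5 9)(8 10 12) =[3, 11, 2, 7, 4, 9, 0, 6, 10, 1, 12, 5, 8]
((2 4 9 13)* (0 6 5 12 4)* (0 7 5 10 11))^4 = (2 4 7 9 5 13 12) = [0, 1, 4, 3, 7, 13, 6, 9, 8, 5, 10, 11, 2, 12]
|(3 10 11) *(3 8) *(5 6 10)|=|(3 5 6 10 11 8)|=6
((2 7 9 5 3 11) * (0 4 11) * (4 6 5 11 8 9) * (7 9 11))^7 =(0 3 5 6)(2 9 7 4 8 11) =[3, 1, 9, 5, 8, 6, 0, 4, 11, 7, 10, 2]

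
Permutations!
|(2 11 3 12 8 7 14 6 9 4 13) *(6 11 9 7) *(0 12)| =8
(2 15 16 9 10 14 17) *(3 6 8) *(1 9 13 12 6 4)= (1 9 10 14 17 2 15 16 13 12 6 8 3 4)= [0, 9, 15, 4, 1, 5, 8, 7, 3, 10, 14, 11, 6, 12, 17, 16, 13, 2]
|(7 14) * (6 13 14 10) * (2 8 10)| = 7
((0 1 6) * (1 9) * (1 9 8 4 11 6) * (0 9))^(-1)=(0 9 6 11 4 8)=[9, 1, 2, 3, 8, 5, 11, 7, 0, 6, 10, 4]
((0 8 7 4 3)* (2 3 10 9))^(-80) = [0, 1, 2, 3, 4, 5, 6, 7, 8, 9, 10] = (10)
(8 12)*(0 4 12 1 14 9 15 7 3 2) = (0 4 12 8 1 14 9 15 7 3 2) = [4, 14, 0, 2, 12, 5, 6, 3, 1, 15, 10, 11, 8, 13, 9, 7]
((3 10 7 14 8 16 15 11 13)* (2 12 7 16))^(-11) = [0, 1, 8, 10, 4, 5, 6, 12, 14, 9, 16, 13, 2, 3, 7, 11, 15] = (2 8 14 7 12)(3 10 16 15 11 13)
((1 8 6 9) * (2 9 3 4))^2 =(1 6 4 9 8 3 2) =[0, 6, 1, 2, 9, 5, 4, 7, 3, 8]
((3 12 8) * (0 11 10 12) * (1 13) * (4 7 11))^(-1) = (0 3 8 12 10 11 7 4)(1 13) = [3, 13, 2, 8, 0, 5, 6, 4, 12, 9, 11, 7, 10, 1]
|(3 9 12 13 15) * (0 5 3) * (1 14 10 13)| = |(0 5 3 9 12 1 14 10 13 15)| = 10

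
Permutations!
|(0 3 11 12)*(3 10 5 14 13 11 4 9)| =21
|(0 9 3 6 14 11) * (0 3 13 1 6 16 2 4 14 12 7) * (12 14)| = |(0 9 13 1 6 14 11 3 16 2 4 12 7)| = 13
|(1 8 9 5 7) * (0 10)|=|(0 10)(1 8 9 5 7)|=10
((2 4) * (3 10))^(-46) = (10) = [0, 1, 2, 3, 4, 5, 6, 7, 8, 9, 10]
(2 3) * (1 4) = (1 4)(2 3) = [0, 4, 3, 2, 1]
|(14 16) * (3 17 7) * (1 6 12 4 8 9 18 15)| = 24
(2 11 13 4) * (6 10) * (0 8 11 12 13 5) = [8, 1, 12, 3, 2, 0, 10, 7, 11, 9, 6, 5, 13, 4] = (0 8 11 5)(2 12 13 4)(6 10)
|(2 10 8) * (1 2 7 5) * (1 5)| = |(1 2 10 8 7)| = 5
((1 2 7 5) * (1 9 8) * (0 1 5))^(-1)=(0 7 2 1)(5 8 9)=[7, 0, 1, 3, 4, 8, 6, 2, 9, 5]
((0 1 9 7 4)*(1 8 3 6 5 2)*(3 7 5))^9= [8, 9, 1, 6, 0, 2, 3, 4, 7, 5]= (0 8 7 4)(1 9 5 2)(3 6)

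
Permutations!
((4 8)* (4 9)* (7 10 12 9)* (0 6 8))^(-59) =[12, 1, 2, 3, 10, 5, 9, 0, 4, 7, 6, 11, 8] =(0 12 8 4 10 6 9 7)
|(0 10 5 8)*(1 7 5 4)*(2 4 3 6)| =10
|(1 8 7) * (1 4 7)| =|(1 8)(4 7)| =2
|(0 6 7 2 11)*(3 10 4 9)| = 20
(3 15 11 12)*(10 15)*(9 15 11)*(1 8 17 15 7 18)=(1 8 17 15 9 7 18)(3 10 11 12)=[0, 8, 2, 10, 4, 5, 6, 18, 17, 7, 11, 12, 3, 13, 14, 9, 16, 15, 1]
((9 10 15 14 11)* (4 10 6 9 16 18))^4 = (4 11 10 16 15 18 14) = [0, 1, 2, 3, 11, 5, 6, 7, 8, 9, 16, 10, 12, 13, 4, 18, 15, 17, 14]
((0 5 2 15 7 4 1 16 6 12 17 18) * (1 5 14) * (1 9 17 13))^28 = (0 17 14 18 9)(1 12 16 13 6)(2 4 15 5 7) = [17, 12, 4, 3, 15, 7, 1, 2, 8, 0, 10, 11, 16, 6, 18, 5, 13, 14, 9]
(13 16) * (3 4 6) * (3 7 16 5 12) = [0, 1, 2, 4, 6, 12, 7, 16, 8, 9, 10, 11, 3, 5, 14, 15, 13] = (3 4 6 7 16 13 5 12)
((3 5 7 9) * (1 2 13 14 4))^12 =(1 13 4 2 14) =[0, 13, 14, 3, 2, 5, 6, 7, 8, 9, 10, 11, 12, 4, 1]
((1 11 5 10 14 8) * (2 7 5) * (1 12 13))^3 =[0, 7, 10, 3, 4, 8, 6, 14, 1, 9, 12, 5, 11, 2, 13] =(1 7 14 13 2 10 12 11 5 8)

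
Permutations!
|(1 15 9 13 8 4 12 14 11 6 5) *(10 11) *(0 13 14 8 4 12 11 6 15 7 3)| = 26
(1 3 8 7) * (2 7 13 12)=(1 3 8 13 12 2 7)=[0, 3, 7, 8, 4, 5, 6, 1, 13, 9, 10, 11, 2, 12]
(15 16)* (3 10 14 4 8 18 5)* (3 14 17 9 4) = (3 10 17 9 4 8 18 5 14)(15 16) = [0, 1, 2, 10, 8, 14, 6, 7, 18, 4, 17, 11, 12, 13, 3, 16, 15, 9, 5]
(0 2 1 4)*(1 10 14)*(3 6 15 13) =(0 2 10 14 1 4)(3 6 15 13) =[2, 4, 10, 6, 0, 5, 15, 7, 8, 9, 14, 11, 12, 3, 1, 13]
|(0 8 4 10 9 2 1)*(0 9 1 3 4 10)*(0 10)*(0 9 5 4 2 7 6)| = |(0 8 9 7 6)(1 5 4 10)(2 3)| = 20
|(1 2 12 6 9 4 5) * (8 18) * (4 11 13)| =|(1 2 12 6 9 11 13 4 5)(8 18)| =18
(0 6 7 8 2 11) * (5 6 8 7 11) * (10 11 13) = (0 8 2 5 6 13 10 11) = [8, 1, 5, 3, 4, 6, 13, 7, 2, 9, 11, 0, 12, 10]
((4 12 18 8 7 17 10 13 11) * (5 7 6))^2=(4 18 6 7 10 11 12 8 5 17 13)=[0, 1, 2, 3, 18, 17, 7, 10, 5, 9, 11, 12, 8, 4, 14, 15, 16, 13, 6]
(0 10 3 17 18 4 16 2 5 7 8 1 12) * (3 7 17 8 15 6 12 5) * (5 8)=[10, 8, 3, 5, 16, 17, 12, 15, 1, 9, 7, 11, 0, 13, 14, 6, 2, 18, 4]=(0 10 7 15 6 12)(1 8)(2 3 5 17 18 4 16)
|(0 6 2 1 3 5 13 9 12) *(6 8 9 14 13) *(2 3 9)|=6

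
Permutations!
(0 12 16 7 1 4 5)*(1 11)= (0 12 16 7 11 1 4 5)= [12, 4, 2, 3, 5, 0, 6, 11, 8, 9, 10, 1, 16, 13, 14, 15, 7]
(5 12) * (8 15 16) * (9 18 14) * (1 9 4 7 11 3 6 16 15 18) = (1 9)(3 6 16 8 18 14 4 7 11)(5 12) = [0, 9, 2, 6, 7, 12, 16, 11, 18, 1, 10, 3, 5, 13, 4, 15, 8, 17, 14]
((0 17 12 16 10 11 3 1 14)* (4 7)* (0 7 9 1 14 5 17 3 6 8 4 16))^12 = [5, 8, 2, 17, 11, 4, 16, 0, 10, 6, 14, 7, 1, 13, 12, 15, 3, 9] = (0 5 4 11 7)(1 8 10 14 12)(3 17 9 6 16)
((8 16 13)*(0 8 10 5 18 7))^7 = [7, 1, 2, 3, 4, 10, 6, 18, 0, 9, 13, 11, 12, 16, 14, 15, 8, 17, 5] = (0 7 18 5 10 13 16 8)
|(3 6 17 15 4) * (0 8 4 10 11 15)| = |(0 8 4 3 6 17)(10 11 15)| = 6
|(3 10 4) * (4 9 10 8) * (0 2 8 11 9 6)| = |(0 2 8 4 3 11 9 10 6)| = 9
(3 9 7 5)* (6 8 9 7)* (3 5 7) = (6 8 9) = [0, 1, 2, 3, 4, 5, 8, 7, 9, 6]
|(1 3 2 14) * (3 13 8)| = 6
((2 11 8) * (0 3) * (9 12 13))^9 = (13)(0 3) = [3, 1, 2, 0, 4, 5, 6, 7, 8, 9, 10, 11, 12, 13]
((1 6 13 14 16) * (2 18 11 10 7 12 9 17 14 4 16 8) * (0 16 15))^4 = (0 13 16 4 1 15 6)(2 7 14 11 9)(8 10 17 18 12) = [13, 15, 7, 3, 1, 5, 0, 14, 10, 2, 17, 9, 8, 16, 11, 6, 4, 18, 12]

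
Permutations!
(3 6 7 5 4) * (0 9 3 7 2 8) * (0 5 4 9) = (2 8 5 9 3 6)(4 7) = [0, 1, 8, 6, 7, 9, 2, 4, 5, 3]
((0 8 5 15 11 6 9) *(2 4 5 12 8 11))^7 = (0 9 6 11)(2 15 5 4)(8 12) = [9, 1, 15, 3, 2, 4, 11, 7, 12, 6, 10, 0, 8, 13, 14, 5]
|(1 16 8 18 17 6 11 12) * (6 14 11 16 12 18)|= |(1 12)(6 16 8)(11 18 17 14)|= 12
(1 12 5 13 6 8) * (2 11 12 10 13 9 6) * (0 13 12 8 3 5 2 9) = [13, 10, 11, 5, 4, 0, 3, 7, 1, 6, 12, 8, 2, 9] = (0 13 9 6 3 5)(1 10 12 2 11 8)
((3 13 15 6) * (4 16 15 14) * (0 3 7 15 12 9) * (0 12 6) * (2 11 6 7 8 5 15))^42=(0 14 7 6 15 13 16 11 5 3 4 2 8)=[14, 1, 8, 4, 2, 3, 15, 6, 0, 9, 10, 5, 12, 16, 7, 13, 11]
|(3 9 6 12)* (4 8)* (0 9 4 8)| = |(0 9 6 12 3 4)| = 6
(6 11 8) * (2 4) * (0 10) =(0 10)(2 4)(6 11 8) =[10, 1, 4, 3, 2, 5, 11, 7, 6, 9, 0, 8]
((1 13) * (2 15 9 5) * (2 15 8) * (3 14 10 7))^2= (3 10)(5 9 15)(7 14)= [0, 1, 2, 10, 4, 9, 6, 14, 8, 15, 3, 11, 12, 13, 7, 5]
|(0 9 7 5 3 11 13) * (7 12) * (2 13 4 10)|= |(0 9 12 7 5 3 11 4 10 2 13)|= 11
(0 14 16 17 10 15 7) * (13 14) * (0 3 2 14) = [13, 1, 14, 2, 4, 5, 6, 3, 8, 9, 15, 11, 12, 0, 16, 7, 17, 10] = (0 13)(2 14 16 17 10 15 7 3)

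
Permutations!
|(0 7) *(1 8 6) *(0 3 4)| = |(0 7 3 4)(1 8 6)| = 12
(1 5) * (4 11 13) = [0, 5, 2, 3, 11, 1, 6, 7, 8, 9, 10, 13, 12, 4] = (1 5)(4 11 13)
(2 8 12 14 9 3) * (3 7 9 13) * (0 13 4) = (0 13 3 2 8 12 14 4)(7 9) = [13, 1, 8, 2, 0, 5, 6, 9, 12, 7, 10, 11, 14, 3, 4]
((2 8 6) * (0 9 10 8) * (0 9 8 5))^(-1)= (0 5 10 9 2 6 8)= [5, 1, 6, 3, 4, 10, 8, 7, 0, 2, 9]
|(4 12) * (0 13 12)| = |(0 13 12 4)| = 4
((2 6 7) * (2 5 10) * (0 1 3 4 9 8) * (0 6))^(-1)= [2, 0, 10, 1, 3, 7, 8, 6, 9, 4, 5]= (0 2 10 5 7 6 8 9 4 3 1)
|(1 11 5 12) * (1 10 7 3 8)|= |(1 11 5 12 10 7 3 8)|= 8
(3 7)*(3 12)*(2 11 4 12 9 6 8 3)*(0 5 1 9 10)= (0 5 1 9 6 8 3 7 10)(2 11 4 12)= [5, 9, 11, 7, 12, 1, 8, 10, 3, 6, 0, 4, 2]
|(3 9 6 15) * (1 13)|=4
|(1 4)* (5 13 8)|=6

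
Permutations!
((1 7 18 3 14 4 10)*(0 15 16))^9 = (1 18 14 10 7 3 4) = [0, 18, 2, 4, 1, 5, 6, 3, 8, 9, 7, 11, 12, 13, 10, 15, 16, 17, 14]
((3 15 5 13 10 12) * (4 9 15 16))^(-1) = (3 12 10 13 5 15 9 4 16) = [0, 1, 2, 12, 16, 15, 6, 7, 8, 4, 13, 11, 10, 5, 14, 9, 3]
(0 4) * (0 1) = (0 4 1) = [4, 0, 2, 3, 1]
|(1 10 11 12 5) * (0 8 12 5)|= 12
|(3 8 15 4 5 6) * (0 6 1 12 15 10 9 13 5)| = |(0 6 3 8 10 9 13 5 1 12 15 4)| = 12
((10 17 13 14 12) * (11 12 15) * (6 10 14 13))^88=(6 10 17)=[0, 1, 2, 3, 4, 5, 10, 7, 8, 9, 17, 11, 12, 13, 14, 15, 16, 6]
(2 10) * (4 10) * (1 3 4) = (1 3 4 10 2) = [0, 3, 1, 4, 10, 5, 6, 7, 8, 9, 2]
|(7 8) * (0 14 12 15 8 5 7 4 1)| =14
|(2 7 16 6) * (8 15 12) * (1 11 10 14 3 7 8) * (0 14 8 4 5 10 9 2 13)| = |(0 14 3 7 16 6 13)(1 11 9 2 4 5 10 8 15 12)| = 70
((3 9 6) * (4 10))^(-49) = (3 6 9)(4 10) = [0, 1, 2, 6, 10, 5, 9, 7, 8, 3, 4]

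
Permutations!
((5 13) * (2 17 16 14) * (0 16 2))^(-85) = (0 14 16)(2 17)(5 13) = [14, 1, 17, 3, 4, 13, 6, 7, 8, 9, 10, 11, 12, 5, 16, 15, 0, 2]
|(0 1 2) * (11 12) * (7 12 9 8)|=|(0 1 2)(7 12 11 9 8)|=15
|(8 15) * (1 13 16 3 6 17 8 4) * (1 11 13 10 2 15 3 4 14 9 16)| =20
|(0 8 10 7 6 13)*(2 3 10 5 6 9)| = |(0 8 5 6 13)(2 3 10 7 9)| = 5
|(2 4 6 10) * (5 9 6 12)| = 7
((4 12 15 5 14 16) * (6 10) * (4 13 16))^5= (6 10)(13 16)= [0, 1, 2, 3, 4, 5, 10, 7, 8, 9, 6, 11, 12, 16, 14, 15, 13]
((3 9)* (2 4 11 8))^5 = [0, 1, 4, 9, 11, 5, 6, 7, 2, 3, 10, 8] = (2 4 11 8)(3 9)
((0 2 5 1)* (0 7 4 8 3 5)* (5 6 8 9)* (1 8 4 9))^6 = (1 6 8 9)(3 5 7 4) = [0, 6, 2, 5, 3, 7, 8, 4, 9, 1]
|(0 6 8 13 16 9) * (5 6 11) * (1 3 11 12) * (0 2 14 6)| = |(0 12 1 3 11 5)(2 14 6 8 13 16 9)| = 42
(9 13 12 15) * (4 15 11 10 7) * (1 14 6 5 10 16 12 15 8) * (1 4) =(1 14 6 5 10 7)(4 8)(9 13 15)(11 16 12) =[0, 14, 2, 3, 8, 10, 5, 1, 4, 13, 7, 16, 11, 15, 6, 9, 12]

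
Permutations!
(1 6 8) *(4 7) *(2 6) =[0, 2, 6, 3, 7, 5, 8, 4, 1] =(1 2 6 8)(4 7)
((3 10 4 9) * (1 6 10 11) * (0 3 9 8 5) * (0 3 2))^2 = [0, 10, 2, 1, 5, 11, 4, 7, 3, 9, 8, 6] = (1 10 8 3)(4 5 11 6)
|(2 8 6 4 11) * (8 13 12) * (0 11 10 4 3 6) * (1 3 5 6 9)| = |(0 11 2 13 12 8)(1 3 9)(4 10)(5 6)| = 6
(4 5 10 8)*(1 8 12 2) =(1 8 4 5 10 12 2) =[0, 8, 1, 3, 5, 10, 6, 7, 4, 9, 12, 11, 2]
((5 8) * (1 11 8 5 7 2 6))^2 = (1 8 2)(6 11 7) = [0, 8, 1, 3, 4, 5, 11, 6, 2, 9, 10, 7]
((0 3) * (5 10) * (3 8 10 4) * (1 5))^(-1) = (0 3 4 5 1 10 8) = [3, 10, 2, 4, 5, 1, 6, 7, 0, 9, 8]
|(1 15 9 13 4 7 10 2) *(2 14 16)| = |(1 15 9 13 4 7 10 14 16 2)| = 10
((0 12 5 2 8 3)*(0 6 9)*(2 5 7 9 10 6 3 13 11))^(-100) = (13) = [0, 1, 2, 3, 4, 5, 6, 7, 8, 9, 10, 11, 12, 13]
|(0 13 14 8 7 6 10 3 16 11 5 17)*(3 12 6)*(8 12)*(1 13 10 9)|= 18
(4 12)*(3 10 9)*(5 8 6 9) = (3 10 5 8 6 9)(4 12) = [0, 1, 2, 10, 12, 8, 9, 7, 6, 3, 5, 11, 4]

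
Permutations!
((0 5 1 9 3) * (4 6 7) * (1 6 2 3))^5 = (0 2 7 5 3 4 6)(1 9) = [2, 9, 7, 4, 6, 3, 0, 5, 8, 1]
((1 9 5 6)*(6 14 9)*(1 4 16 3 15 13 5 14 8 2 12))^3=[0, 16, 6, 5, 15, 12, 3, 7, 1, 14, 10, 11, 4, 2, 9, 8, 13]=(1 16 13 2 6 3 5 12 4 15 8)(9 14)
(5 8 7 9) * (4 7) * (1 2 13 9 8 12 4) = (1 2 13 9 5 12 4 7 8) = [0, 2, 13, 3, 7, 12, 6, 8, 1, 5, 10, 11, 4, 9]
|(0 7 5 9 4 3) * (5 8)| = |(0 7 8 5 9 4 3)| = 7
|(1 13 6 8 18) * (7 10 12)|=15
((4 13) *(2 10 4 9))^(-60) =[0, 1, 2, 3, 4, 5, 6, 7, 8, 9, 10, 11, 12, 13] =(13)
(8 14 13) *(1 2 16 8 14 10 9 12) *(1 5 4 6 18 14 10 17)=(1 2 16 8 17)(4 6 18 14 13 10 9 12 5)=[0, 2, 16, 3, 6, 4, 18, 7, 17, 12, 9, 11, 5, 10, 13, 15, 8, 1, 14]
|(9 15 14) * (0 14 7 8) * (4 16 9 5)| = |(0 14 5 4 16 9 15 7 8)| = 9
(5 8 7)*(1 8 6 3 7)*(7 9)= (1 8)(3 9 7 5 6)= [0, 8, 2, 9, 4, 6, 3, 5, 1, 7]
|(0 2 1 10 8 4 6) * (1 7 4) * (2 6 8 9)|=14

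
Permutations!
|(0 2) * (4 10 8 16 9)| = 10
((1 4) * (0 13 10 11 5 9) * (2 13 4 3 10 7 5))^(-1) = (0 9 5 7 13 2 11 10 3 1 4) = [9, 4, 11, 1, 0, 7, 6, 13, 8, 5, 3, 10, 12, 2]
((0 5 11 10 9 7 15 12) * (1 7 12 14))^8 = (15)(0 11 9)(5 10 12) = [11, 1, 2, 3, 4, 10, 6, 7, 8, 0, 12, 9, 5, 13, 14, 15]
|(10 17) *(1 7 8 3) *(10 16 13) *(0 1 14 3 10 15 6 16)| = 12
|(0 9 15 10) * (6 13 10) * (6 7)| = |(0 9 15 7 6 13 10)| = 7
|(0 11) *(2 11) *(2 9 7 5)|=|(0 9 7 5 2 11)|=6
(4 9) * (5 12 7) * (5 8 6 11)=[0, 1, 2, 3, 9, 12, 11, 8, 6, 4, 10, 5, 7]=(4 9)(5 12 7 8 6 11)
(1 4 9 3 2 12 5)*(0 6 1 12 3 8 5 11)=[6, 4, 3, 2, 9, 12, 1, 7, 5, 8, 10, 0, 11]=(0 6 1 4 9 8 5 12 11)(2 3)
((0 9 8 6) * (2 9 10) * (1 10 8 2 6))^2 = (0 1 6 8 10) = [1, 6, 2, 3, 4, 5, 8, 7, 10, 9, 0]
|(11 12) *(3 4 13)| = 6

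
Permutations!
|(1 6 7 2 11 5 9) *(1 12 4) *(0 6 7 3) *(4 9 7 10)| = 12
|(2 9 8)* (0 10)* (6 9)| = 4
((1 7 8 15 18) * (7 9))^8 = (1 7 15)(8 18 9) = [0, 7, 2, 3, 4, 5, 6, 15, 18, 8, 10, 11, 12, 13, 14, 1, 16, 17, 9]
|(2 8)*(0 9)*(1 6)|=2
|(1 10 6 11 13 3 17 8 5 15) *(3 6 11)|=|(1 10 11 13 6 3 17 8 5 15)|=10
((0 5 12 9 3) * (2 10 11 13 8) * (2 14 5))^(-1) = (0 3 9 12 5 14 8 13 11 10 2) = [3, 1, 0, 9, 4, 14, 6, 7, 13, 12, 2, 10, 5, 11, 8]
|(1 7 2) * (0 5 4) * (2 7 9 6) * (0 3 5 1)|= |(0 1 9 6 2)(3 5 4)|= 15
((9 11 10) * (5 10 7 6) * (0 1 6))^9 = (0 1 6 5 10 9 11 7) = [1, 6, 2, 3, 4, 10, 5, 0, 8, 11, 9, 7]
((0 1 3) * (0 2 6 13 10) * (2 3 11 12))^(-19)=[6, 13, 1, 3, 4, 5, 11, 7, 8, 9, 2, 10, 0, 12]=(0 6 11 10 2 1 13 12)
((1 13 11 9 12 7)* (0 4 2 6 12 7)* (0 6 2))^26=(1 13 11 9 7)=[0, 13, 2, 3, 4, 5, 6, 1, 8, 7, 10, 9, 12, 11]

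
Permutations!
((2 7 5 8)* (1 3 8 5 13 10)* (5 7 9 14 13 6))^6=(1 13 9 8)(2 3 10 14)=[0, 13, 3, 10, 4, 5, 6, 7, 1, 8, 14, 11, 12, 9, 2]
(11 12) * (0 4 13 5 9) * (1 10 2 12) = (0 4 13 5 9)(1 10 2 12 11) = [4, 10, 12, 3, 13, 9, 6, 7, 8, 0, 2, 1, 11, 5]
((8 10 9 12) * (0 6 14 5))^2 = [14, 1, 2, 3, 4, 6, 5, 7, 9, 8, 12, 11, 10, 13, 0] = (0 14)(5 6)(8 9)(10 12)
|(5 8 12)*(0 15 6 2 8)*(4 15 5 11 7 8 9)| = |(0 5)(2 9 4 15 6)(7 8 12 11)| = 20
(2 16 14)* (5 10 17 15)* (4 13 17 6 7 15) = [0, 1, 16, 3, 13, 10, 7, 15, 8, 9, 6, 11, 12, 17, 2, 5, 14, 4] = (2 16 14)(4 13 17)(5 10 6 7 15)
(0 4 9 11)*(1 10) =[4, 10, 2, 3, 9, 5, 6, 7, 8, 11, 1, 0] =(0 4 9 11)(1 10)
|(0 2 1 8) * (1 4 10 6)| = |(0 2 4 10 6 1 8)| = 7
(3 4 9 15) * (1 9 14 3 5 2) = (1 9 15 5 2)(3 4 14) = [0, 9, 1, 4, 14, 2, 6, 7, 8, 15, 10, 11, 12, 13, 3, 5]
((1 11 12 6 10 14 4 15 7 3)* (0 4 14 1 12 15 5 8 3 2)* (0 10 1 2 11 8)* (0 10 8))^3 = (15)(0 10 3 1 5 8 6 4 2 12) = [10, 5, 12, 1, 2, 8, 4, 7, 6, 9, 3, 11, 0, 13, 14, 15]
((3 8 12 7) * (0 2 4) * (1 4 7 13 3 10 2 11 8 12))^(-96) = (13)(0 4 1 8 11) = [4, 8, 2, 3, 1, 5, 6, 7, 11, 9, 10, 0, 12, 13]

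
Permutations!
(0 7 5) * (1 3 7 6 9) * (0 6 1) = (0 1 3 7 5 6 9) = [1, 3, 2, 7, 4, 6, 9, 5, 8, 0]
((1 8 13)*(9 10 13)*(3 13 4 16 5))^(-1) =(1 13 3 5 16 4 10 9 8) =[0, 13, 2, 5, 10, 16, 6, 7, 1, 8, 9, 11, 12, 3, 14, 15, 4]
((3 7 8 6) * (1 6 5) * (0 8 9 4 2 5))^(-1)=(0 8)(1 5 2 4 9 7 3 6)=[8, 5, 4, 6, 9, 2, 1, 3, 0, 7]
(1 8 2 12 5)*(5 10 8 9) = (1 9 5)(2 12 10 8) = [0, 9, 12, 3, 4, 1, 6, 7, 2, 5, 8, 11, 10]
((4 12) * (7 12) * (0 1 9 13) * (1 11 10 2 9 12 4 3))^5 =(0 13 9 2 10 11)(1 3 12)(4 7) =[13, 3, 10, 12, 7, 5, 6, 4, 8, 2, 11, 0, 1, 9]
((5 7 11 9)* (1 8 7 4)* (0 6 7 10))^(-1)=(0 10 8 1 4 5 9 11 7 6)=[10, 4, 2, 3, 5, 9, 0, 6, 1, 11, 8, 7]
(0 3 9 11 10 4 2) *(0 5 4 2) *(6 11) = [3, 1, 5, 9, 0, 4, 11, 7, 8, 6, 2, 10] = (0 3 9 6 11 10 2 5 4)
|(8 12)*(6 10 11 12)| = |(6 10 11 12 8)| = 5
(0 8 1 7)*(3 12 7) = [8, 3, 2, 12, 4, 5, 6, 0, 1, 9, 10, 11, 7] = (0 8 1 3 12 7)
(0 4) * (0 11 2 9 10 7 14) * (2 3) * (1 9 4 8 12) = (0 8 12 1 9 10 7 14)(2 4 11 3) = [8, 9, 4, 2, 11, 5, 6, 14, 12, 10, 7, 3, 1, 13, 0]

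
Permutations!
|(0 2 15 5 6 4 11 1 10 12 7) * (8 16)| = 22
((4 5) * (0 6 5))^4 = (6) = [0, 1, 2, 3, 4, 5, 6]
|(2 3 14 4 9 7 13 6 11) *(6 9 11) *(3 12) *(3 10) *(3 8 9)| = |(2 12 10 8 9 7 13 3 14 4 11)| = 11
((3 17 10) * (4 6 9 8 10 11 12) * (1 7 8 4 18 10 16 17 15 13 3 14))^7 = (1 18 17 7 10 11 8 14 12 16)(3 15 13)(4 6 9) = [0, 18, 2, 15, 6, 5, 9, 10, 14, 4, 11, 8, 16, 3, 12, 13, 1, 7, 17]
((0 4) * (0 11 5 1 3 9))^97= (0 9 3 1 5 11 4)= [9, 5, 2, 1, 0, 11, 6, 7, 8, 3, 10, 4]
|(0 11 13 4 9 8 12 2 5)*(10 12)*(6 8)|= 11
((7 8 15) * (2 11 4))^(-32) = (2 11 4)(7 8 15) = [0, 1, 11, 3, 2, 5, 6, 8, 15, 9, 10, 4, 12, 13, 14, 7]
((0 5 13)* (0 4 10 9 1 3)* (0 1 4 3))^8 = [3, 13, 2, 5, 9, 1, 6, 7, 8, 10, 4, 11, 12, 0] = (0 3 5 1 13)(4 9 10)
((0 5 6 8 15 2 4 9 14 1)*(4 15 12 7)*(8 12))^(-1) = (0 1 14 9 4 7 12 6 5)(2 15) = [1, 14, 15, 3, 7, 0, 5, 12, 8, 4, 10, 11, 6, 13, 9, 2]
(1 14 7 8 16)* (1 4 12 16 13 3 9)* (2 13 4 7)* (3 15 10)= [0, 14, 13, 9, 12, 5, 6, 8, 4, 1, 3, 11, 16, 15, 2, 10, 7]= (1 14 2 13 15 10 3 9)(4 12 16 7 8)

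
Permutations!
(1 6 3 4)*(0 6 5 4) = (0 6 3)(1 5 4) = [6, 5, 2, 0, 1, 4, 3]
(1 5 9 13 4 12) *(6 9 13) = [0, 5, 2, 3, 12, 13, 9, 7, 8, 6, 10, 11, 1, 4] = (1 5 13 4 12)(6 9)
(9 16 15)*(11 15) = (9 16 11 15) = [0, 1, 2, 3, 4, 5, 6, 7, 8, 16, 10, 15, 12, 13, 14, 9, 11]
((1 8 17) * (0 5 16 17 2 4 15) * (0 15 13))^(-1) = (0 13 4 2 8 1 17 16 5) = [13, 17, 8, 3, 2, 0, 6, 7, 1, 9, 10, 11, 12, 4, 14, 15, 5, 16]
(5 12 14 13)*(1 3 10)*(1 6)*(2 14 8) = (1 3 10 6)(2 14 13 5 12 8) = [0, 3, 14, 10, 4, 12, 1, 7, 2, 9, 6, 11, 8, 5, 13]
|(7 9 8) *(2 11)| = 6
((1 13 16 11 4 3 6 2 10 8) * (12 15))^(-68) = (1 16 4 6 10)(2 8 13 11 3) = [0, 16, 8, 2, 6, 5, 10, 7, 13, 9, 1, 3, 12, 11, 14, 15, 4]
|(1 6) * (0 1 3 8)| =|(0 1 6 3 8)| =5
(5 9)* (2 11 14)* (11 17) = (2 17 11 14)(5 9) = [0, 1, 17, 3, 4, 9, 6, 7, 8, 5, 10, 14, 12, 13, 2, 15, 16, 11]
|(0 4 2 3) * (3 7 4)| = 6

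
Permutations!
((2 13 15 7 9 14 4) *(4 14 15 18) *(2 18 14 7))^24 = (18) = [0, 1, 2, 3, 4, 5, 6, 7, 8, 9, 10, 11, 12, 13, 14, 15, 16, 17, 18]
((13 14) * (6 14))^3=(14)=[0, 1, 2, 3, 4, 5, 6, 7, 8, 9, 10, 11, 12, 13, 14]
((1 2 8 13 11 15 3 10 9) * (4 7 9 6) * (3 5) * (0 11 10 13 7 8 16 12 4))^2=(0 15 3 10)(1 16 4 7)(2 12 8 9)(5 13 6 11)=[15, 16, 12, 10, 7, 13, 11, 1, 9, 2, 0, 5, 8, 6, 14, 3, 4]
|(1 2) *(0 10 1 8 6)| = 6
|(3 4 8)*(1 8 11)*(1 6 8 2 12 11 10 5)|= 10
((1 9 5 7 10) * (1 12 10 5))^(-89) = (1 9)(5 7)(10 12) = [0, 9, 2, 3, 4, 7, 6, 5, 8, 1, 12, 11, 10]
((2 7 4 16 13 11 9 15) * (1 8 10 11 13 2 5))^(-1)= (1 5 15 9 11 10 8)(2 16 4 7)= [0, 5, 16, 3, 7, 15, 6, 2, 1, 11, 8, 10, 12, 13, 14, 9, 4]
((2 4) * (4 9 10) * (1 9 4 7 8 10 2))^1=(1 9 2 4)(7 8 10)=[0, 9, 4, 3, 1, 5, 6, 8, 10, 2, 7]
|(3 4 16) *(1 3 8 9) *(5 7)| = |(1 3 4 16 8 9)(5 7)| = 6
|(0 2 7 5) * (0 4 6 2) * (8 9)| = 10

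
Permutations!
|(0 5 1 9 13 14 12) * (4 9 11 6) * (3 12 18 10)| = |(0 5 1 11 6 4 9 13 14 18 10 3 12)| = 13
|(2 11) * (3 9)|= |(2 11)(3 9)|= 2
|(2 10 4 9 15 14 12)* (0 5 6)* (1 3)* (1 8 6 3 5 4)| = |(0 4 9 15 14 12 2 10 1 5 3 8 6)| = 13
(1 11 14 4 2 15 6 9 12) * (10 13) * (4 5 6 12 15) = (1 11 14 5 6 9 15 12)(2 4)(10 13) = [0, 11, 4, 3, 2, 6, 9, 7, 8, 15, 13, 14, 1, 10, 5, 12]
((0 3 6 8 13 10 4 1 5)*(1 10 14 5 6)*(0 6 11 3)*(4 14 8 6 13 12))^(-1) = (1 3 11)(4 12 8 13 5 14 10) = [0, 3, 2, 11, 12, 14, 6, 7, 13, 9, 4, 1, 8, 5, 10]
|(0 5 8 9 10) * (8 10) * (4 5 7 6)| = 6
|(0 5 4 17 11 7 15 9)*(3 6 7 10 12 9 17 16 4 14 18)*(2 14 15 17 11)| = 14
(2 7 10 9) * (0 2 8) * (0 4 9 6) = (0 2 7 10 6)(4 9 8) = [2, 1, 7, 3, 9, 5, 0, 10, 4, 8, 6]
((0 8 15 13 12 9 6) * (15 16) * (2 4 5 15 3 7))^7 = [5, 1, 6, 12, 0, 8, 4, 9, 15, 2, 10, 11, 7, 3, 14, 16, 13] = (0 5 8 15 16 13 3 12 7 9 2 6 4)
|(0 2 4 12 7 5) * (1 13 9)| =6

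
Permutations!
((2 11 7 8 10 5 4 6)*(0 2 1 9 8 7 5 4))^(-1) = (0 5 11 2)(1 6 4 10 8 9) = [5, 6, 0, 3, 10, 11, 4, 7, 9, 1, 8, 2]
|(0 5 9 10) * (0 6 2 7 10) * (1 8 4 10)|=|(0 5 9)(1 8 4 10 6 2 7)|=21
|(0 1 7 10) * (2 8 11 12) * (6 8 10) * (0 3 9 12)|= 30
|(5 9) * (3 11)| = |(3 11)(5 9)| = 2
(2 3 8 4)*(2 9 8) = (2 3)(4 9 8) = [0, 1, 3, 2, 9, 5, 6, 7, 4, 8]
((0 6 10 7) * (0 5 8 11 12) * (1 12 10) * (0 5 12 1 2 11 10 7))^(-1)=(0 10 8 5 12 7 11 2 6)=[10, 1, 6, 3, 4, 12, 0, 11, 5, 9, 8, 2, 7]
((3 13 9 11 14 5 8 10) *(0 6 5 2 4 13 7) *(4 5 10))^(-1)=(0 7 3 10 6)(2 14 11 9 13 4 8 5)=[7, 1, 14, 10, 8, 2, 0, 3, 5, 13, 6, 9, 12, 4, 11]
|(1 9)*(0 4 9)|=4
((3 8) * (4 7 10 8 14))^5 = (3 8 10 7 4 14) = [0, 1, 2, 8, 14, 5, 6, 4, 10, 9, 7, 11, 12, 13, 3]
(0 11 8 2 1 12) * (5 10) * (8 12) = (0 11 12)(1 8 2)(5 10) = [11, 8, 1, 3, 4, 10, 6, 7, 2, 9, 5, 12, 0]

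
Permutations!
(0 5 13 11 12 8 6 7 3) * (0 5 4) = (0 4)(3 5 13 11 12 8 6 7) = [4, 1, 2, 5, 0, 13, 7, 3, 6, 9, 10, 12, 8, 11]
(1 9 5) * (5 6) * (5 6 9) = (9)(1 5) = [0, 5, 2, 3, 4, 1, 6, 7, 8, 9]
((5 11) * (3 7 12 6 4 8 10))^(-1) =(3 10 8 4 6 12 7)(5 11) =[0, 1, 2, 10, 6, 11, 12, 3, 4, 9, 8, 5, 7]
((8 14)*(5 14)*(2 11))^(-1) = (2 11)(5 8 14) = [0, 1, 11, 3, 4, 8, 6, 7, 14, 9, 10, 2, 12, 13, 5]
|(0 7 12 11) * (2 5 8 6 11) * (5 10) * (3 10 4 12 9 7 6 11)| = |(0 6 3 10 5 8 11)(2 4 12)(7 9)| = 42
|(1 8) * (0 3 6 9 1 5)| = 7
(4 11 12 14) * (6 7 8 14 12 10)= (4 11 10 6 7 8 14)= [0, 1, 2, 3, 11, 5, 7, 8, 14, 9, 6, 10, 12, 13, 4]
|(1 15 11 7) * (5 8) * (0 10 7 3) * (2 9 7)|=18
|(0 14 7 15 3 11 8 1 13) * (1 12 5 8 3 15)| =|(15)(0 14 7 1 13)(3 11)(5 8 12)| =30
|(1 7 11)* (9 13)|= |(1 7 11)(9 13)|= 6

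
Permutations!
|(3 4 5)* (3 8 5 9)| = |(3 4 9)(5 8)| = 6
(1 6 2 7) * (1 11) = (1 6 2 7 11) = [0, 6, 7, 3, 4, 5, 2, 11, 8, 9, 10, 1]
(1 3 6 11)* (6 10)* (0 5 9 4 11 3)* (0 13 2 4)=[5, 13, 4, 10, 11, 9, 3, 7, 8, 0, 6, 1, 12, 2]=(0 5 9)(1 13 2 4 11)(3 10 6)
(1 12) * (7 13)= (1 12)(7 13)= [0, 12, 2, 3, 4, 5, 6, 13, 8, 9, 10, 11, 1, 7]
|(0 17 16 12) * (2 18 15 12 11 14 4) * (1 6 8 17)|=13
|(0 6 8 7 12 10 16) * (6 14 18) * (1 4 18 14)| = |(0 1 4 18 6 8 7 12 10 16)| = 10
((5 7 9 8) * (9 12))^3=(5 9 7 8 12)=[0, 1, 2, 3, 4, 9, 6, 8, 12, 7, 10, 11, 5]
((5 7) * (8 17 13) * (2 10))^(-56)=(8 17 13)=[0, 1, 2, 3, 4, 5, 6, 7, 17, 9, 10, 11, 12, 8, 14, 15, 16, 13]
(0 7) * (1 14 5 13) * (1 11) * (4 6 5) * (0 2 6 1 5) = (0 7 2 6)(1 14 4)(5 13 11) = [7, 14, 6, 3, 1, 13, 0, 2, 8, 9, 10, 5, 12, 11, 4]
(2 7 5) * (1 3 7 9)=(1 3 7 5 2 9)=[0, 3, 9, 7, 4, 2, 6, 5, 8, 1]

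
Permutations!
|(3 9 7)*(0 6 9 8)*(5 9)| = 7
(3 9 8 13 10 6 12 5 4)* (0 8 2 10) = (0 8 13)(2 10 6 12 5 4 3 9) = [8, 1, 10, 9, 3, 4, 12, 7, 13, 2, 6, 11, 5, 0]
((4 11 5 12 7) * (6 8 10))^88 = (4 12 11 7 5)(6 8 10) = [0, 1, 2, 3, 12, 4, 8, 5, 10, 9, 6, 7, 11]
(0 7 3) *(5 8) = (0 7 3)(5 8) = [7, 1, 2, 0, 4, 8, 6, 3, 5]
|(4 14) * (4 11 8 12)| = |(4 14 11 8 12)| = 5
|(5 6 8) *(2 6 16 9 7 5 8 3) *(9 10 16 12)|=12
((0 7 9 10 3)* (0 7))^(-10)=(3 9)(7 10)=[0, 1, 2, 9, 4, 5, 6, 10, 8, 3, 7]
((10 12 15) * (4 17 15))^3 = [0, 1, 2, 3, 10, 5, 6, 7, 8, 9, 17, 11, 15, 13, 14, 4, 16, 12] = (4 10 17 12 15)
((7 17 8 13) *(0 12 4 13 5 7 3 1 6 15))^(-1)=(0 15 6 1 3 13 4 12)(5 8 17 7)=[15, 3, 2, 13, 12, 8, 1, 5, 17, 9, 10, 11, 0, 4, 14, 6, 16, 7]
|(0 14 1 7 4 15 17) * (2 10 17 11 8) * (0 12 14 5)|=22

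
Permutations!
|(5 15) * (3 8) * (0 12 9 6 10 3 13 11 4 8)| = |(0 12 9 6 10 3)(4 8 13 11)(5 15)| = 12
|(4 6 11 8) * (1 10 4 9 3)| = 8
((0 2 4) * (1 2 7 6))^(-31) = (0 4 2 1 6 7) = [4, 6, 1, 3, 2, 5, 7, 0]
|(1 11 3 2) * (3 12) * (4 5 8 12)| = |(1 11 4 5 8 12 3 2)| = 8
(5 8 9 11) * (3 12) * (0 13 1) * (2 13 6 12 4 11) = (0 6 12 3 4 11 5 8 9 2 13 1) = [6, 0, 13, 4, 11, 8, 12, 7, 9, 2, 10, 5, 3, 1]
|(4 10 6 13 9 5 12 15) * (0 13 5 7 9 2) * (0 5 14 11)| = |(0 13 2 5 12 15 4 10 6 14 11)(7 9)| = 22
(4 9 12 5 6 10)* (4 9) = (5 6 10 9 12) = [0, 1, 2, 3, 4, 6, 10, 7, 8, 12, 9, 11, 5]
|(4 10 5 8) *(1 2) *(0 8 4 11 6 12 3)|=|(0 8 11 6 12 3)(1 2)(4 10 5)|=6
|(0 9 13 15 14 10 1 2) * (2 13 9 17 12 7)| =|(0 17 12 7 2)(1 13 15 14 10)| =5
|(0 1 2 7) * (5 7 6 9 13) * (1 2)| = |(0 2 6 9 13 5 7)| = 7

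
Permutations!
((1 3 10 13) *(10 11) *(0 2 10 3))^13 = [13, 10, 1, 11, 4, 5, 6, 7, 8, 9, 0, 3, 12, 2] = (0 13 2 1 10)(3 11)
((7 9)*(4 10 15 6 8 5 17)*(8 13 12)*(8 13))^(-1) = [0, 1, 2, 3, 17, 8, 15, 9, 6, 7, 4, 11, 13, 12, 14, 10, 16, 5] = (4 17 5 8 6 15 10)(7 9)(12 13)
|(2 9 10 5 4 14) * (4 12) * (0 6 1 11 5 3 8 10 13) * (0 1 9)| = 33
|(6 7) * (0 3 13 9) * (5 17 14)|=12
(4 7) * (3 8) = (3 8)(4 7) = [0, 1, 2, 8, 7, 5, 6, 4, 3]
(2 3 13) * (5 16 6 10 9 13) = (2 3 5 16 6 10 9 13) = [0, 1, 3, 5, 4, 16, 10, 7, 8, 13, 9, 11, 12, 2, 14, 15, 6]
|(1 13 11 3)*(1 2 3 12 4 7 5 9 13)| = |(2 3)(4 7 5 9 13 11 12)| = 14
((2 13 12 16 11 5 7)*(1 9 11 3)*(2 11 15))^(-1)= (1 3 16 12 13 2 15 9)(5 11 7)= [0, 3, 15, 16, 4, 11, 6, 5, 8, 1, 10, 7, 13, 2, 14, 9, 12]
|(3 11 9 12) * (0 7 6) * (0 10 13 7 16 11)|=|(0 16 11 9 12 3)(6 10 13 7)|=12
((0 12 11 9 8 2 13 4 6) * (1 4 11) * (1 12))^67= [6, 0, 11, 3, 1, 5, 4, 7, 13, 2, 10, 8, 12, 9]= (0 6 4 1)(2 11 8 13 9)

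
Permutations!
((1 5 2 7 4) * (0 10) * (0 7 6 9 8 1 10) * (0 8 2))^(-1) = [5, 8, 9, 3, 7, 1, 2, 10, 0, 6, 4] = (0 5 1 8)(2 9 6)(4 7 10)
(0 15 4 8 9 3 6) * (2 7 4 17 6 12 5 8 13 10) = (0 15 17 6)(2 7 4 13 10)(3 12 5 8 9) = [15, 1, 7, 12, 13, 8, 0, 4, 9, 3, 2, 11, 5, 10, 14, 17, 16, 6]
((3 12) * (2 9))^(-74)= (12)= [0, 1, 2, 3, 4, 5, 6, 7, 8, 9, 10, 11, 12]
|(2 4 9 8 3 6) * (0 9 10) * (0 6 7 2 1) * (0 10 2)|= |(0 9 8 3 7)(1 10 6)(2 4)|= 30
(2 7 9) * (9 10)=(2 7 10 9)=[0, 1, 7, 3, 4, 5, 6, 10, 8, 2, 9]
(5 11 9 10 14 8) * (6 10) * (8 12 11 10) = (5 10 14 12 11 9 6 8) = [0, 1, 2, 3, 4, 10, 8, 7, 5, 6, 14, 9, 11, 13, 12]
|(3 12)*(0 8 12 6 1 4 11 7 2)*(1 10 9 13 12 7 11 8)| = 6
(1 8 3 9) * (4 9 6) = (1 8 3 6 4 9) = [0, 8, 2, 6, 9, 5, 4, 7, 3, 1]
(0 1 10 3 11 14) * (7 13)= (0 1 10 3 11 14)(7 13)= [1, 10, 2, 11, 4, 5, 6, 13, 8, 9, 3, 14, 12, 7, 0]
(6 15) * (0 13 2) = (0 13 2)(6 15) = [13, 1, 0, 3, 4, 5, 15, 7, 8, 9, 10, 11, 12, 2, 14, 6]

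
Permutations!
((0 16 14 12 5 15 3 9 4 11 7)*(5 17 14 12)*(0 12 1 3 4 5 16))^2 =(1 9 15 11 12 14)(3 5 4 7 17 16) =[0, 9, 2, 5, 7, 4, 6, 17, 8, 15, 10, 12, 14, 13, 1, 11, 3, 16]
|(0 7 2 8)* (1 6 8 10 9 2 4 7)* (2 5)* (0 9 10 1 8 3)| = 8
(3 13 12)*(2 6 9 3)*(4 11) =(2 6 9 3 13 12)(4 11) =[0, 1, 6, 13, 11, 5, 9, 7, 8, 3, 10, 4, 2, 12]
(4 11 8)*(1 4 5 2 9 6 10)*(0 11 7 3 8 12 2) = [11, 4, 9, 8, 7, 0, 10, 3, 5, 6, 1, 12, 2] = (0 11 12 2 9 6 10 1 4 7 3 8 5)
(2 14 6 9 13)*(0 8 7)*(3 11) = (0 8 7)(2 14 6 9 13)(3 11) = [8, 1, 14, 11, 4, 5, 9, 0, 7, 13, 10, 3, 12, 2, 6]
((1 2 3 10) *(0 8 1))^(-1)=(0 10 3 2 1 8)=[10, 8, 1, 2, 4, 5, 6, 7, 0, 9, 3]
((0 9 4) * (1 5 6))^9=(9)=[0, 1, 2, 3, 4, 5, 6, 7, 8, 9]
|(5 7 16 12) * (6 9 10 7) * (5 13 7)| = |(5 6 9 10)(7 16 12 13)| = 4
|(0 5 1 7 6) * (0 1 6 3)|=6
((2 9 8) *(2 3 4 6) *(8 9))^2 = (9)(2 3 6 8 4) = [0, 1, 3, 6, 2, 5, 8, 7, 4, 9]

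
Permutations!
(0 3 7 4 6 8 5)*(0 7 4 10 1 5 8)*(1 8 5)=[3, 1, 2, 4, 6, 7, 0, 10, 5, 9, 8]=(0 3 4 6)(5 7 10 8)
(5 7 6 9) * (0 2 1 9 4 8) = [2, 9, 1, 3, 8, 7, 4, 6, 0, 5] = (0 2 1 9 5 7 6 4 8)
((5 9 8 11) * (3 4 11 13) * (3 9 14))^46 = (3 4 11 5 14)(8 13 9) = [0, 1, 2, 4, 11, 14, 6, 7, 13, 8, 10, 5, 12, 9, 3]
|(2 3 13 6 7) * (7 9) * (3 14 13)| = 6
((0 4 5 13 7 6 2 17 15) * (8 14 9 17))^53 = (0 6 17 13 14 4 2 15 7 9 5 8) = [6, 1, 15, 3, 2, 8, 17, 9, 0, 5, 10, 11, 12, 14, 4, 7, 16, 13]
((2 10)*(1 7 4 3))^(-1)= (1 3 4 7)(2 10)= [0, 3, 10, 4, 7, 5, 6, 1, 8, 9, 2]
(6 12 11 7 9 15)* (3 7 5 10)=(3 7 9 15 6 12 11 5 10)=[0, 1, 2, 7, 4, 10, 12, 9, 8, 15, 3, 5, 11, 13, 14, 6]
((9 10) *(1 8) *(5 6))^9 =(1 8)(5 6)(9 10) =[0, 8, 2, 3, 4, 6, 5, 7, 1, 10, 9]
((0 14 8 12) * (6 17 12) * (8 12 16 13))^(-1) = [12, 1, 2, 3, 4, 5, 8, 7, 13, 9, 10, 11, 14, 16, 0, 15, 17, 6] = (0 12 14)(6 8 13 16 17)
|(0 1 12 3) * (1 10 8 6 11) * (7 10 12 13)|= |(0 12 3)(1 13 7 10 8 6 11)|= 21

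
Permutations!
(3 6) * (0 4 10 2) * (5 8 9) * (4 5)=(0 5 8 9 4 10 2)(3 6)=[5, 1, 0, 6, 10, 8, 3, 7, 9, 4, 2]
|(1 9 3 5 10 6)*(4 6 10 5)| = |(10)(1 9 3 4 6)| = 5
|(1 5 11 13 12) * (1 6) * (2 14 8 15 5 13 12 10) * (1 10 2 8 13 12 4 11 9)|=24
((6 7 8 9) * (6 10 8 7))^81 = (10) = [0, 1, 2, 3, 4, 5, 6, 7, 8, 9, 10]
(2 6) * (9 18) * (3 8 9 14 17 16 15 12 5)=(2 6)(3 8 9 18 14 17 16 15 12 5)=[0, 1, 6, 8, 4, 3, 2, 7, 9, 18, 10, 11, 5, 13, 17, 12, 15, 16, 14]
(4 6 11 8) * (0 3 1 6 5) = (0 3 1 6 11 8 4 5) = [3, 6, 2, 1, 5, 0, 11, 7, 4, 9, 10, 8]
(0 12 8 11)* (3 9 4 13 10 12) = [3, 1, 2, 9, 13, 5, 6, 7, 11, 4, 12, 0, 8, 10] = (0 3 9 4 13 10 12 8 11)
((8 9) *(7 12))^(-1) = (7 12)(8 9) = [0, 1, 2, 3, 4, 5, 6, 12, 9, 8, 10, 11, 7]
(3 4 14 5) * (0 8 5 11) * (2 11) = [8, 1, 11, 4, 14, 3, 6, 7, 5, 9, 10, 0, 12, 13, 2] = (0 8 5 3 4 14 2 11)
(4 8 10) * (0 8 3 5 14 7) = (0 8 10 4 3 5 14 7) = [8, 1, 2, 5, 3, 14, 6, 0, 10, 9, 4, 11, 12, 13, 7]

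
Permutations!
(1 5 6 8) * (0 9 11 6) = (0 9 11 6 8 1 5) = [9, 5, 2, 3, 4, 0, 8, 7, 1, 11, 10, 6]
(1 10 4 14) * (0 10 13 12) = (0 10 4 14 1 13 12) = [10, 13, 2, 3, 14, 5, 6, 7, 8, 9, 4, 11, 0, 12, 1]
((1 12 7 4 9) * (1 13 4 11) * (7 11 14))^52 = [0, 12, 2, 3, 9, 5, 6, 7, 8, 13, 10, 1, 11, 4, 14] = (14)(1 12 11)(4 9 13)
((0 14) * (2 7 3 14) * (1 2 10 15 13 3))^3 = (0 13)(3 10)(14 15) = [13, 1, 2, 10, 4, 5, 6, 7, 8, 9, 3, 11, 12, 0, 15, 14]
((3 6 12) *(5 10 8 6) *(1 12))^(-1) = [0, 6, 2, 12, 4, 3, 8, 7, 10, 9, 5, 11, 1] = (1 6 8 10 5 3 12)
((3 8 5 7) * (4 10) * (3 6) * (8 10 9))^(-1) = (3 6 7 5 8 9 4 10) = [0, 1, 2, 6, 10, 8, 7, 5, 9, 4, 3]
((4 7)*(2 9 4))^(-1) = (2 7 4 9) = [0, 1, 7, 3, 9, 5, 6, 4, 8, 2]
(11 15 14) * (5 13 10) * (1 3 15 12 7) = (1 3 15 14 11 12 7)(5 13 10) = [0, 3, 2, 15, 4, 13, 6, 1, 8, 9, 5, 12, 7, 10, 11, 14]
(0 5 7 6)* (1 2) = (0 5 7 6)(1 2) = [5, 2, 1, 3, 4, 7, 0, 6]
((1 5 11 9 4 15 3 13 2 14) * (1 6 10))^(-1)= (1 10 6 14 2 13 3 15 4 9 11 5)= [0, 10, 13, 15, 9, 1, 14, 7, 8, 11, 6, 5, 12, 3, 2, 4]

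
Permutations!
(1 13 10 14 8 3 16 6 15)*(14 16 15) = [0, 13, 2, 15, 4, 5, 14, 7, 3, 9, 16, 11, 12, 10, 8, 1, 6] = (1 13 10 16 6 14 8 3 15)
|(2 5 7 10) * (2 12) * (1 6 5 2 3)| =7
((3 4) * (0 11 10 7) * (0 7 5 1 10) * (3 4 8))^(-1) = (0 11)(1 5 10)(3 8) = [11, 5, 2, 8, 4, 10, 6, 7, 3, 9, 1, 0]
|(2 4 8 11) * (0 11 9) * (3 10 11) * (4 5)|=|(0 3 10 11 2 5 4 8 9)|=9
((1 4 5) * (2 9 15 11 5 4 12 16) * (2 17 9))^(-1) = (1 5 11 15 9 17 16 12) = [0, 5, 2, 3, 4, 11, 6, 7, 8, 17, 10, 15, 1, 13, 14, 9, 12, 16]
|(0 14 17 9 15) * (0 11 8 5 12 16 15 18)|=|(0 14 17 9 18)(5 12 16 15 11 8)|=30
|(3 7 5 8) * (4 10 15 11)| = |(3 7 5 8)(4 10 15 11)| = 4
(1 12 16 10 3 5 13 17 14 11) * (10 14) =(1 12 16 14 11)(3 5 13 17 10) =[0, 12, 2, 5, 4, 13, 6, 7, 8, 9, 3, 1, 16, 17, 11, 15, 14, 10]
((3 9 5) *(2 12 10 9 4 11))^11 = (2 9 4 12 5 11 10 3) = [0, 1, 9, 2, 12, 11, 6, 7, 8, 4, 3, 10, 5]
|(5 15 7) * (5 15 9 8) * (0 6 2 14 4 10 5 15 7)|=10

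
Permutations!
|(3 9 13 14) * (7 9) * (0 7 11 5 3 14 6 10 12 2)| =24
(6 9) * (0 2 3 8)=(0 2 3 8)(6 9)=[2, 1, 3, 8, 4, 5, 9, 7, 0, 6]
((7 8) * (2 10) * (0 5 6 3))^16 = (10) = [0, 1, 2, 3, 4, 5, 6, 7, 8, 9, 10]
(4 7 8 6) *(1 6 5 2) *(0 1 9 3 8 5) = (0 1 6 4 7 5 2 9 3 8) = [1, 6, 9, 8, 7, 2, 4, 5, 0, 3]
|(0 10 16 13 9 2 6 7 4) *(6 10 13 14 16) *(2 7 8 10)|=|(0 13 9 7 4)(6 8 10)(14 16)|=30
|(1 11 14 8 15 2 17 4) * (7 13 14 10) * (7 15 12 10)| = 12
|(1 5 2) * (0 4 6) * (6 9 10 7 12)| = |(0 4 9 10 7 12 6)(1 5 2)| = 21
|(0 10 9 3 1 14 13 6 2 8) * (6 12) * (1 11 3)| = |(0 10 9 1 14 13 12 6 2 8)(3 11)| = 10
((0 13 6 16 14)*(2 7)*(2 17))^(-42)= (17)(0 16 13 14 6)= [16, 1, 2, 3, 4, 5, 0, 7, 8, 9, 10, 11, 12, 14, 6, 15, 13, 17]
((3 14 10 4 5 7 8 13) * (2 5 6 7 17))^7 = [0, 1, 5, 13, 10, 17, 4, 6, 7, 9, 14, 11, 12, 8, 3, 15, 16, 2] = (2 5 17)(3 13 8 7 6 4 10 14)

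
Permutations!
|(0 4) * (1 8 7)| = |(0 4)(1 8 7)| = 6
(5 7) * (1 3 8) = (1 3 8)(5 7) = [0, 3, 2, 8, 4, 7, 6, 5, 1]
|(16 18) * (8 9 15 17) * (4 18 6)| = |(4 18 16 6)(8 9 15 17)| = 4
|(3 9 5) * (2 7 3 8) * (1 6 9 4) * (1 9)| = |(1 6)(2 7 3 4 9 5 8)| = 14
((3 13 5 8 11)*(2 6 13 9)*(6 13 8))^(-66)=[0, 1, 3, 8, 4, 2, 13, 7, 5, 11, 10, 6, 12, 9]=(2 3 8 5)(6 13 9 11)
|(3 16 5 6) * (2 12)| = |(2 12)(3 16 5 6)| = 4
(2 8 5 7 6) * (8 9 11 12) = [0, 1, 9, 3, 4, 7, 2, 6, 5, 11, 10, 12, 8] = (2 9 11 12 8 5 7 6)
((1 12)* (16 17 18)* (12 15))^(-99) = [0, 1, 2, 3, 4, 5, 6, 7, 8, 9, 10, 11, 12, 13, 14, 15, 16, 17, 18] = (18)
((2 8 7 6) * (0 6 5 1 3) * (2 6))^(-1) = (0 3 1 5 7 8 2) = [3, 5, 0, 1, 4, 7, 6, 8, 2]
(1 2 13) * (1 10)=(1 2 13 10)=[0, 2, 13, 3, 4, 5, 6, 7, 8, 9, 1, 11, 12, 10]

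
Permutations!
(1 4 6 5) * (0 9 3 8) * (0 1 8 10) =[9, 4, 2, 10, 6, 8, 5, 7, 1, 3, 0] =(0 9 3 10)(1 4 6 5 8)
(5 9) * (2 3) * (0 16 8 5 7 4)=(0 16 8 5 9 7 4)(2 3)=[16, 1, 3, 2, 0, 9, 6, 4, 5, 7, 10, 11, 12, 13, 14, 15, 8]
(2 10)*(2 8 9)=(2 10 8 9)=[0, 1, 10, 3, 4, 5, 6, 7, 9, 2, 8]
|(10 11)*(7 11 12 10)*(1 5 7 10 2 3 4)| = 9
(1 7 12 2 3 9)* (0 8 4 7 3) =[8, 3, 0, 9, 7, 5, 6, 12, 4, 1, 10, 11, 2] =(0 8 4 7 12 2)(1 3 9)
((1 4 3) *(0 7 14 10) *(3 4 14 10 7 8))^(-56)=(14)=[0, 1, 2, 3, 4, 5, 6, 7, 8, 9, 10, 11, 12, 13, 14]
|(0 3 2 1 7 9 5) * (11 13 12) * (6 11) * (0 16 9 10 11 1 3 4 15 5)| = 42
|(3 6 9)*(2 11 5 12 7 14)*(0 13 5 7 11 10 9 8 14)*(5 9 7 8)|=13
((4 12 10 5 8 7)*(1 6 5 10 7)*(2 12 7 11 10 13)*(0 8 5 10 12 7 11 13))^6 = (13)(0 8 1 6 10) = [8, 6, 2, 3, 4, 5, 10, 7, 1, 9, 0, 11, 12, 13]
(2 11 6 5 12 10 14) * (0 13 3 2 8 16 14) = [13, 1, 11, 2, 4, 12, 5, 7, 16, 9, 0, 6, 10, 3, 8, 15, 14] = (0 13 3 2 11 6 5 12 10)(8 16 14)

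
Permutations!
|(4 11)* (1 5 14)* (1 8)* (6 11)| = |(1 5 14 8)(4 6 11)| = 12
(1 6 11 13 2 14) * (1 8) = (1 6 11 13 2 14 8) = [0, 6, 14, 3, 4, 5, 11, 7, 1, 9, 10, 13, 12, 2, 8]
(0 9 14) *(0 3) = (0 9 14 3) = [9, 1, 2, 0, 4, 5, 6, 7, 8, 14, 10, 11, 12, 13, 3]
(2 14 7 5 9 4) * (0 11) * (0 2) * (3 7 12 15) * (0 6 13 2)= (0 11)(2 14 12 15 3 7 5 9 4 6 13)= [11, 1, 14, 7, 6, 9, 13, 5, 8, 4, 10, 0, 15, 2, 12, 3]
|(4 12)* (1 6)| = |(1 6)(4 12)| = 2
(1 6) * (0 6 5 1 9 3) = (0 6 9 3)(1 5) = [6, 5, 2, 0, 4, 1, 9, 7, 8, 3]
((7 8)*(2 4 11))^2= [0, 1, 11, 3, 2, 5, 6, 7, 8, 9, 10, 4]= (2 11 4)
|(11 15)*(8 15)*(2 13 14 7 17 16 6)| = |(2 13 14 7 17 16 6)(8 15 11)| = 21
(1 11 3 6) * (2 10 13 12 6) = (1 11 3 2 10 13 12 6) = [0, 11, 10, 2, 4, 5, 1, 7, 8, 9, 13, 3, 6, 12]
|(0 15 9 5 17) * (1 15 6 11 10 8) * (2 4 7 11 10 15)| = |(0 6 10 8 1 2 4 7 11 15 9 5 17)| = 13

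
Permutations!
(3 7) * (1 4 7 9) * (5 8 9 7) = (1 4 5 8 9)(3 7) = [0, 4, 2, 7, 5, 8, 6, 3, 9, 1]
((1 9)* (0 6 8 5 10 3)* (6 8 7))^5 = (10)(1 9)(6 7) = [0, 9, 2, 3, 4, 5, 7, 6, 8, 1, 10]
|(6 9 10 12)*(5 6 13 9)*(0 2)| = |(0 2)(5 6)(9 10 12 13)| = 4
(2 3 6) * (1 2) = (1 2 3 6) = [0, 2, 3, 6, 4, 5, 1]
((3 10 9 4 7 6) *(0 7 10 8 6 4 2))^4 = (0 9 4)(2 10 7)(3 8 6) = [9, 1, 10, 8, 0, 5, 3, 2, 6, 4, 7]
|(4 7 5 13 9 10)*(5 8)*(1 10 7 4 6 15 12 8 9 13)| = |(1 10 6 15 12 8 5)(7 9)| = 14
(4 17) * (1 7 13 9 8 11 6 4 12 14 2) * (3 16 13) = (1 7 3 16 13 9 8 11 6 4 17 12 14 2) = [0, 7, 1, 16, 17, 5, 4, 3, 11, 8, 10, 6, 14, 9, 2, 15, 13, 12]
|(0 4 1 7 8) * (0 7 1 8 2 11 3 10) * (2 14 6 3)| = |(0 4 8 7 14 6 3 10)(2 11)| = 8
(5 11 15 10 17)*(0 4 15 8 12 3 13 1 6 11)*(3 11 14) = (0 4 15 10 17 5)(1 6 14 3 13)(8 12 11) = [4, 6, 2, 13, 15, 0, 14, 7, 12, 9, 17, 8, 11, 1, 3, 10, 16, 5]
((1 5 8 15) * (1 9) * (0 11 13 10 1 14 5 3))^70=(15)(0 1 13)(3 10 11)=[1, 13, 2, 10, 4, 5, 6, 7, 8, 9, 11, 3, 12, 0, 14, 15]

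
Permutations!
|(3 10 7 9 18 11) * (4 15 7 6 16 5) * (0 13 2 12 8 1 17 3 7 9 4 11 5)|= 77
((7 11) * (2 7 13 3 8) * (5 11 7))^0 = (13) = [0, 1, 2, 3, 4, 5, 6, 7, 8, 9, 10, 11, 12, 13]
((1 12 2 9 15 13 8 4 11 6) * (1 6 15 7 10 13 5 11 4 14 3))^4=(1 7 14 2 13)(3 9 8 12 10)(5 11 15)=[0, 7, 13, 9, 4, 11, 6, 14, 12, 8, 3, 15, 10, 1, 2, 5]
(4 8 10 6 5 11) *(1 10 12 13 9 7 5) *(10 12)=(1 12 13 9 7 5 11 4 8 10 6)=[0, 12, 2, 3, 8, 11, 1, 5, 10, 7, 6, 4, 13, 9]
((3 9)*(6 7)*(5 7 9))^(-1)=[0, 1, 2, 9, 4, 3, 7, 5, 8, 6]=(3 9 6 7 5)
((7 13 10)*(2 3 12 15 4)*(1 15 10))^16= (1 7 12 2 15 13 10 3 4)= [0, 7, 15, 4, 1, 5, 6, 12, 8, 9, 3, 11, 2, 10, 14, 13]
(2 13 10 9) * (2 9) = (2 13 10) = [0, 1, 13, 3, 4, 5, 6, 7, 8, 9, 2, 11, 12, 10]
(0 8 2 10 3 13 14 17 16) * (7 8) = (0 7 8 2 10 3 13 14 17 16) = [7, 1, 10, 13, 4, 5, 6, 8, 2, 9, 3, 11, 12, 14, 17, 15, 0, 16]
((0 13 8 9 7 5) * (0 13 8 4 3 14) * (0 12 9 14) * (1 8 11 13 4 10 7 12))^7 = (0 3 4 5 7 10 13 11)(1 8 14)(9 12) = [3, 8, 2, 4, 5, 7, 6, 10, 14, 12, 13, 0, 9, 11, 1]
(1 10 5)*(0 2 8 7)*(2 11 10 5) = [11, 5, 8, 3, 4, 1, 6, 0, 7, 9, 2, 10] = (0 11 10 2 8 7)(1 5)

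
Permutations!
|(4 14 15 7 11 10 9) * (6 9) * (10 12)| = 9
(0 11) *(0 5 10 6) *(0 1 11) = [0, 11, 2, 3, 4, 10, 1, 7, 8, 9, 6, 5] = (1 11 5 10 6)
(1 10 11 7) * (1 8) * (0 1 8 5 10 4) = (0 1 4)(5 10 11 7) = [1, 4, 2, 3, 0, 10, 6, 5, 8, 9, 11, 7]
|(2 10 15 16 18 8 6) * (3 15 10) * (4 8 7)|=|(2 3 15 16 18 7 4 8 6)|=9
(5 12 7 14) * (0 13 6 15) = (0 13 6 15)(5 12 7 14) = [13, 1, 2, 3, 4, 12, 15, 14, 8, 9, 10, 11, 7, 6, 5, 0]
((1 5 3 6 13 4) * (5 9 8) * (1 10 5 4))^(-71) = (1 9 8 4 10 5 3 6 13) = [0, 9, 2, 6, 10, 3, 13, 7, 4, 8, 5, 11, 12, 1]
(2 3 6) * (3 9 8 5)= (2 9 8 5 3 6)= [0, 1, 9, 6, 4, 3, 2, 7, 5, 8]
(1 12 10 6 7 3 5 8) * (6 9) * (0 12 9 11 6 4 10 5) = [12, 9, 2, 0, 10, 8, 7, 3, 1, 4, 11, 6, 5] = (0 12 5 8 1 9 4 10 11 6 7 3)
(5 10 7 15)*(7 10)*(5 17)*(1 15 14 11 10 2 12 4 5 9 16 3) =[0, 15, 12, 1, 5, 7, 6, 14, 8, 16, 2, 10, 4, 13, 11, 17, 3, 9] =(1 15 17 9 16 3)(2 12 4 5 7 14 11 10)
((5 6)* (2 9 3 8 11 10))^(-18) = (11) = [0, 1, 2, 3, 4, 5, 6, 7, 8, 9, 10, 11]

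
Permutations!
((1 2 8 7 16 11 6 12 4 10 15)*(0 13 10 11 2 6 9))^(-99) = (0 13 10 15 1 6 12 4 11 9)(2 8 7 16) = [13, 6, 8, 3, 11, 5, 12, 16, 7, 0, 15, 9, 4, 10, 14, 1, 2]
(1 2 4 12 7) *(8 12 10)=[0, 2, 4, 3, 10, 5, 6, 1, 12, 9, 8, 11, 7]=(1 2 4 10 8 12 7)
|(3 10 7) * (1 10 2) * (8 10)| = 6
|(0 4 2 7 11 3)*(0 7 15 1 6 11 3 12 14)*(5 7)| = 9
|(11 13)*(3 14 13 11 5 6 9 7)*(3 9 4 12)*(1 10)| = |(1 10)(3 14 13 5 6 4 12)(7 9)| = 14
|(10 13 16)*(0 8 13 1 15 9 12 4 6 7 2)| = |(0 8 13 16 10 1 15 9 12 4 6 7 2)| = 13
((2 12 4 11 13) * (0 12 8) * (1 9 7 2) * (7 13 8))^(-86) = (0 8 11 4 12)(1 9 13) = [8, 9, 2, 3, 12, 5, 6, 7, 11, 13, 10, 4, 0, 1]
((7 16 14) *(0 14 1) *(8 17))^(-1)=(0 1 16 7 14)(8 17)=[1, 16, 2, 3, 4, 5, 6, 14, 17, 9, 10, 11, 12, 13, 0, 15, 7, 8]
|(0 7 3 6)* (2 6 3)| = 4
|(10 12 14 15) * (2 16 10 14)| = 4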